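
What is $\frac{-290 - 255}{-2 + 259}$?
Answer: $- \frac{545}{257} \approx -2.1206$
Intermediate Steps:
$\frac{-290 - 255}{-2 + 259} = - \frac{545}{257}$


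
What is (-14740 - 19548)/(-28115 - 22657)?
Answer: 8572/12693 ≈ 0.67533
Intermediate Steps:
(-14740 - 19548)/(-28115 - 22657) = -34288/(-50772) = -34288*(-1/50772) = 8572/12693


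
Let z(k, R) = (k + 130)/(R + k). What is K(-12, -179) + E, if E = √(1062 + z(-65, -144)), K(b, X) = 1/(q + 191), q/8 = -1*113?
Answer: -1/713 + √46375637/209 ≈ 32.582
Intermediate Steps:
z(k, R) = (130 + k)/(R + k)
q = -904 (q = 8*(-1*113) = 8*(-113) = -904)
K(b, X) = -1/713 (K(b, X) = 1/(-904 + 191) = 1/(-713) = -1/713)
E = √46375637/209 (E = √(1062 + (130 - 65)/(-144 - 65)) = √(1062 + 65/(-209)) = √(1062 - 1/209*65) = √(1062 - 65/209) = √(221893/209) = √46375637/209 ≈ 32.584)
K(-12, -179) + E = -1/713 + √46375637/209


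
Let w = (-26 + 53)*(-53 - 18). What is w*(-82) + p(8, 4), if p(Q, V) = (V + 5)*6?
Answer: 157248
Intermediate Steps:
p(Q, V) = 30 + 6*V (p(Q, V) = (5 + V)*6 = 30 + 6*V)
w = -1917 (w = 27*(-71) = -1917)
w*(-82) + p(8, 4) = -1917*(-82) + (30 + 6*4) = 157194 + (30 + 24) = 157194 + 54 = 157248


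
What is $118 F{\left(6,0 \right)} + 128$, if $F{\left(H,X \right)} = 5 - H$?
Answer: $10$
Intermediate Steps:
$118 F{\left(6,0 \right)} + 128 = 118 \left(5 - 6\right) + 128 = 118 \left(-1\right) + 128 = -118 + 128 = 10$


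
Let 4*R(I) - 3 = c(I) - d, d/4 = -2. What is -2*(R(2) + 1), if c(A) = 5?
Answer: -10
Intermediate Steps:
d = -8 (d = 4*(-2) = -8)
R(I) = 4 (R(I) = ¾ + (5 - 1*(-8))/4 = ¾ + (5 + 8)/4 = ¾ + (¼)*13 = ¾ + 13/4 = 4)
-2*(R(2) + 1) = -2*(4 + 1) = -2*5 = -10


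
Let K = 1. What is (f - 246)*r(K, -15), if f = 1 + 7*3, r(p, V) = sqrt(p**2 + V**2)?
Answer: -224*sqrt(226) ≈ -3367.5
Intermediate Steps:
r(p, V) = sqrt(V**2 + p**2)
f = 22 (f = 1 + 21 = 22)
(f - 246)*r(K, -15) = (22 - 246)*sqrt((-15)**2 + 1**2) = -224*sqrt(225 + 1) = -224*sqrt(226)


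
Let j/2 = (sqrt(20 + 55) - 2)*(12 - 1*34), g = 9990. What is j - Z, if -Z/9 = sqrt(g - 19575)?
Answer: 88 - 220*sqrt(3) + 27*I*sqrt(1065) ≈ -293.05 + 881.13*I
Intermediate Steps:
j = 88 - 220*sqrt(3) (j = 2*((sqrt(20 + 55) - 2)*(12 - 1*34)) = 2*((sqrt(75) - 2)*(12 - 34)) = 2*((5*sqrt(3) - 2)*(-22)) = 2*((-2 + 5*sqrt(3))*(-22)) = 2*(44 - 110*sqrt(3)) = 88 - 220*sqrt(3) ≈ -293.05)
Z = -27*I*sqrt(1065) (Z = -9*sqrt(9990 - 19575) = -27*I*sqrt(1065) ≈ -881.13*I)
j - Z = (88 - 220*sqrt(3)) - (-27)*I*sqrt(1065) = (88 - 220*sqrt(3)) + 27*I*sqrt(1065) = 88 - 220*sqrt(3) + 27*I*sqrt(1065)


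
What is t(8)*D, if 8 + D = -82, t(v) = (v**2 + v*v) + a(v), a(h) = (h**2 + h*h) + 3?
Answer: -23310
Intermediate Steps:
a(h) = 3 + 2*h**2 (a(h) = (h**2 + h**2) + 3 = 2*h**2 + 3 = 3 + 2*h**2)
t(v) = 3 + 4*v**2 (t(v) = (v**2 + v*v) + (3 + 2*v**2) = (v**2 + v**2) + (3 + 2*v**2) = 2*v**2 + (3 + 2*v**2) = 3 + 4*v**2)
D = -90 (D = -8 - 82 = -90)
t(8)*D = (3 + 4*8**2)*(-90) = (3 + 4*64)*(-90) = (3 + 256)*(-90) = 259*(-90) = -23310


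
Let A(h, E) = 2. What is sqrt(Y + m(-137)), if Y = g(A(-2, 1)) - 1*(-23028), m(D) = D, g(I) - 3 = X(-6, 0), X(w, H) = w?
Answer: 2*sqrt(5722) ≈ 151.29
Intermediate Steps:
g(I) = -3 (g(I) = 3 - 6 = -3)
Y = 23025 (Y = -3 - 1*(-23028) = -3 + 23028 = 23025)
sqrt(Y + m(-137)) = sqrt(23025 - 137) = sqrt(22888) = 2*sqrt(5722)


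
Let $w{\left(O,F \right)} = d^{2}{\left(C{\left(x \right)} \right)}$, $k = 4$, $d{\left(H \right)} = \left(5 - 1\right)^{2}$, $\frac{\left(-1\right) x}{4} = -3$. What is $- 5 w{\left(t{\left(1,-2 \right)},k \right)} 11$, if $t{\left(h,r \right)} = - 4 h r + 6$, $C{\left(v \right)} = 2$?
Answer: $-14080$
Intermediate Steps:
$x = 12$ ($x = \left(-4\right) \left(-3\right) = 12$)
$d{\left(H \right)} = 16$ ($d{\left(H \right)} = 4^{2} = 16$)
$t{\left(h,r \right)} = 6 - 4 h r$ ($t{\left(h,r \right)} = - 4 h r + 6 = 6 - 4 h r$)
$w{\left(O,F \right)} = 256$ ($w{\left(O,F \right)} = 16^{2} = 256$)
$- 5 w{\left(t{\left(1,-2 \right)},k \right)} 11 = \left(-5\right) 256 \cdot 11 = \left(-1280\right) 11 = -14080$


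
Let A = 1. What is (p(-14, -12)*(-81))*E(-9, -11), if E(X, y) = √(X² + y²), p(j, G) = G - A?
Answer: 1053*√202 ≈ 14966.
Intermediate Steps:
p(j, G) = -1 + G (p(j, G) = G - 1*1 = G - 1 = -1 + G)
(p(-14, -12)*(-81))*E(-9, -11) = ((-1 - 12)*(-81))*√((-9)² + (-11)²) = (-13*(-81))*√(81 + 121) = 1053*√202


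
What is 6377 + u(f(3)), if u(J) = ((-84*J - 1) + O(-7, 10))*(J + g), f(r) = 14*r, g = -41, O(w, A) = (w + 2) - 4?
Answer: 2839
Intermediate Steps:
O(w, A) = -2 + w (O(w, A) = (2 + w) - 4 = -2 + w)
u(J) = (-41 + J)*(-10 - 84*J) (u(J) = ((-84*J - 1) + (-2 - 7))*(J - 41) = ((-1 - 84*J) - 9)*(-41 + J) = (-10 - 84*J)*(-41 + J) = (-41 + J)*(-10 - 84*J))
6377 + u(f(3)) = 6377 + (410 - 84*(14*3)² + 3434*(14*3)) = 6377 + (410 - 84*42² + 3434*42) = 6377 + (410 - 84*1764 + 144228) = 6377 + (410 - 148176 + 144228) = 6377 - 3538 = 2839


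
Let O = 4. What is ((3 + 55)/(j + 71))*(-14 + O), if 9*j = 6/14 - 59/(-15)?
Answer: -548100/67553 ≈ -8.1136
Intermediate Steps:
j = 458/945 (j = (6/14 - 59/(-15))/9 = (6*(1/14) - 59*(-1/15))/9 = (3/7 + 59/15)/9 = (⅑)*(458/105) = 458/945 ≈ 0.48466)
((3 + 55)/(j + 71))*(-14 + O) = ((3 + 55)/(458/945 + 71))*(-14 + 4) = (58/(67553/945))*(-10) = (58*(945/67553))*(-10) = (54810/67553)*(-10) = -548100/67553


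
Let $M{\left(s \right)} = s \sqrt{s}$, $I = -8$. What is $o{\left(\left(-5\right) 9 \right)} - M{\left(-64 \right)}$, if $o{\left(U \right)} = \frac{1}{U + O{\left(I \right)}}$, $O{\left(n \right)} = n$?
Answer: $- \frac{1}{53} + 512 i \approx -0.018868 + 512.0 i$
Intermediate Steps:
$M{\left(s \right)} = s^{\frac{3}{2}}$
$o{\left(U \right)} = \frac{1}{-8 + U}$ ($o{\left(U \right)} = \frac{1}{U - 8} = \frac{1}{-8 + U}$)
$o{\left(\left(-5\right) 9 \right)} - M{\left(-64 \right)} = \frac{1}{-8 - 45} - \left(-64\right)^{\frac{3}{2}} = \frac{1}{-8 - 45} - - 512 i = \frac{1}{-53} + 512 i = - \frac{1}{53} + 512 i$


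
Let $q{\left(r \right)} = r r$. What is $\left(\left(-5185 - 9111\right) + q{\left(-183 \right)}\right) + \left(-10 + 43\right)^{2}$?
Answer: $20282$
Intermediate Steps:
$q{\left(r \right)} = r^{2}$
$\left(\left(-5185 - 9111\right) + q{\left(-183 \right)}\right) + \left(-10 + 43\right)^{2} = \left(\left(-5185 - 9111\right) + \left(-183\right)^{2}\right) + \left(-10 + 43\right)^{2} = \left(\left(-5185 - 9111\right) + 33489\right) + 33^{2} = \left(-14296 + 33489\right) + 1089 = 19193 + 1089 = 20282$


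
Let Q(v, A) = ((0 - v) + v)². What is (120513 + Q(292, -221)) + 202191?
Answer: 322704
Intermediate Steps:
Q(v, A) = 0 (Q(v, A) = (-v + v)² = 0² = 0)
(120513 + Q(292, -221)) + 202191 = (120513 + 0) + 202191 = 120513 + 202191 = 322704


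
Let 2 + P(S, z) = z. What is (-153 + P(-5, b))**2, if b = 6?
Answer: 22201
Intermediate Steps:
P(S, z) = -2 + z
(-153 + P(-5, b))**2 = (-153 + (-2 + 6))**2 = (-153 + 4)**2 = (-149)**2 = 22201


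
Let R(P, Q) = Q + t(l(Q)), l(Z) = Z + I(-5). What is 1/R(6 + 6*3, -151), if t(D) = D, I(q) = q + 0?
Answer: -1/307 ≈ -0.0032573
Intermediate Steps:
I(q) = q
l(Z) = -5 + Z (l(Z) = Z - 5 = -5 + Z)
R(P, Q) = -5 + 2*Q (R(P, Q) = Q + (-5 + Q) = -5 + 2*Q)
1/R(6 + 6*3, -151) = 1/(-5 + 2*(-151)) = 1/(-5 - 302) = 1/(-307) = -1/307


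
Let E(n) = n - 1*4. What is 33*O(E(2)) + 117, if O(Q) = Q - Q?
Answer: 117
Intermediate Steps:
E(n) = -4 + n (E(n) = n - 4 = -4 + n)
O(Q) = 0
33*O(E(2)) + 117 = 33*0 + 117 = 0 + 117 = 117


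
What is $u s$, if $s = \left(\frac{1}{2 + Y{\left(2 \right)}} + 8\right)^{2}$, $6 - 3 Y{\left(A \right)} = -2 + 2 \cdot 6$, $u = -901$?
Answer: $- \frac{325261}{4} \approx -81315.0$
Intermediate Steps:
$Y{\left(A \right)} = - \frac{4}{3}$ ($Y{\left(A \right)} = 2 - \frac{-2 + 2 \cdot 6}{3} = 2 - \frac{-2 + 12}{3} = 2 - \frac{10}{3} = - \frac{4}{3}$)
$s = \frac{361}{4}$ ($s = \left(\frac{1}{2 - \frac{4}{3}} + 8\right)^{2} = \left(\frac{1}{\frac{2}{3}} + 8\right)^{2} = \left(\frac{3}{2} + 8\right)^{2} = \left(\frac{19}{2}\right)^{2} = \frac{361}{4} \approx 90.25$)
$u s = \left(-901\right) \frac{361}{4} = - \frac{325261}{4}$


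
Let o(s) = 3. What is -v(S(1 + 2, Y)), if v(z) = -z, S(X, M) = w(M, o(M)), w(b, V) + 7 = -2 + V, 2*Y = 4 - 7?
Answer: -6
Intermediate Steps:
Y = -3/2 (Y = (4 - 7)/2 = (1/2)*(-3) = -3/2 ≈ -1.5000)
w(b, V) = -9 + V (w(b, V) = -7 + (-2 + V) = -9 + V)
S(X, M) = -6 (S(X, M) = -9 + 3 = -6)
-v(S(1 + 2, Y)) = -(-1)*(-6) = -1*6 = -6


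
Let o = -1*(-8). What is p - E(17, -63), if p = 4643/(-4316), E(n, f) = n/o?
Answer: -27629/8632 ≈ -3.2008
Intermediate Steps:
o = 8
E(n, f) = n/8
p = -4643/4316 (p = 4643*(-1/4316) = -4643/4316 ≈ -1.0758)
p - E(17, -63) = -4643/4316 - 17/8 = -27629/8632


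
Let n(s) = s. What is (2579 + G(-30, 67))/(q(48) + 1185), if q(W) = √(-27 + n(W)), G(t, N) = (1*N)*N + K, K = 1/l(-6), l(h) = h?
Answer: 16750765/2808408 - 42407*√21/8425224 ≈ 5.9414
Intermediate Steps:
K = -⅙ (K = 1/(-6) = -⅙ ≈ -0.16667)
G(t, N) = -⅙ + N² (G(t, N) = (1*N)*N - ⅙ = N*N - ⅙ = N² - ⅙ = -⅙ + N²)
q(W) = √(-27 + W)
(2579 + G(-30, 67))/(q(48) + 1185) = (2579 + (-⅙ + 67²))/(√(-27 + 48) + 1185) = (2579 + (-⅙ + 4489))/(√21 + 1185) = (2579 + 26933/6)/(1185 + √21) = 42407/(6*(1185 + √21))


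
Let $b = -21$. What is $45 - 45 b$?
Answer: $990$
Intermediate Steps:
$45 - 45 b = 45 - -945 = 45 + 945 = 990$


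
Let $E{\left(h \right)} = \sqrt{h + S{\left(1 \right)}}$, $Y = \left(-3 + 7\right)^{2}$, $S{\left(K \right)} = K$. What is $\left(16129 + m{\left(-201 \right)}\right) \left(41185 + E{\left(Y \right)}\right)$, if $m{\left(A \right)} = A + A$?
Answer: $647716495 + 15727 \sqrt{17} \approx 6.4778 \cdot 10^{8}$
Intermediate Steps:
$Y = 16$ ($Y = 4^{2} = 16$)
$m{\left(A \right)} = 2 A$
$E{\left(h \right)} = \sqrt{1 + h}$ ($E{\left(h \right)} = \sqrt{h + 1} = \sqrt{1 + h}$)
$\left(16129 + m{\left(-201 \right)}\right) \left(41185 + E{\left(Y \right)}\right) = \left(16129 + 2 \left(-201\right)\right) \left(41185 + \sqrt{1 + 16}\right) = \left(16129 - 402\right) \left(41185 + \sqrt{17}\right) = 15727 \left(41185 + \sqrt{17}\right) = 647716495 + 15727 \sqrt{17}$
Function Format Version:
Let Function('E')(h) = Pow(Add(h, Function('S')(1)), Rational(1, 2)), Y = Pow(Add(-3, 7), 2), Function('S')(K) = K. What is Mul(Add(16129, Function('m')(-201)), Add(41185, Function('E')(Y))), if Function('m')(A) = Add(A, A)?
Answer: Add(647716495, Mul(15727, Pow(17, Rational(1, 2)))) ≈ 6.4778e+8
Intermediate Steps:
Y = 16 (Y = Pow(4, 2) = 16)
Function('m')(A) = Mul(2, A)
Function('E')(h) = Pow(Add(1, h), Rational(1, 2)) (Function('E')(h) = Pow(Add(h, 1), Rational(1, 2)) = Pow(Add(1, h), Rational(1, 2)))
Mul(Add(16129, Function('m')(-201)), Add(41185, Function('E')(Y))) = Mul(Add(16129, Mul(2, -201)), Add(41185, Pow(Add(1, 16), Rational(1, 2)))) = Mul(Add(16129, -402), Add(41185, Pow(17, Rational(1, 2)))) = Mul(15727, Add(41185, Pow(17, Rational(1, 2)))) = Add(647716495, Mul(15727, Pow(17, Rational(1, 2))))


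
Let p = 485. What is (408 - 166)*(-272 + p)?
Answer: 51546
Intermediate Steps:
(408 - 166)*(-272 + p) = (408 - 166)*(-272 + 485) = 242*213 = 51546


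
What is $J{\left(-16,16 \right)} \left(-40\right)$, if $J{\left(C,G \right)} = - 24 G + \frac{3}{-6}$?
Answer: $15380$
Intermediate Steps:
$J{\left(C,G \right)} = - \frac{1}{2} - 24 G$ ($J{\left(C,G \right)} = - 24 G + 3 \left(- \frac{1}{6}\right) = - 24 G - \frac{1}{2} = - \frac{1}{2} - 24 G$)
$J{\left(-16,16 \right)} \left(-40\right) = \left(- \frac{1}{2} - 384\right) \left(-40\right) = \left(- \frac{769}{2}\right) \left(-40\right) = 15380$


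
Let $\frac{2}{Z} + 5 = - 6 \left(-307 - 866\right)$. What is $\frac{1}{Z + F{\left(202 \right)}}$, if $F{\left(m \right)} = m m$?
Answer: $\frac{7033}{286974534} \approx 2.4507 \cdot 10^{-5}$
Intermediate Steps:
$F{\left(m \right)} = m^{2}$
$Z = \frac{2}{7033}$ ($Z = \frac{2}{-5 - 6 \left(-307 - 866\right)} = \frac{2}{-5 - -7038} = \frac{2}{-5 + 7038} = \frac{2}{7033} \approx 0.00028437$)
$\frac{1}{Z + F{\left(202 \right)}} = \frac{1}{\frac{2}{7033} + 202^{2}} = \frac{1}{\frac{2}{7033} + 40804} = \frac{1}{\frac{286974534}{7033}} = \frac{7033}{286974534}$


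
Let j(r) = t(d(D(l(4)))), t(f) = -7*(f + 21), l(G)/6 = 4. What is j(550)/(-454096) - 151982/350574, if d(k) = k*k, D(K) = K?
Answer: -33774684763/79597125552 ≈ -0.42432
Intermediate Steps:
l(G) = 24 (l(G) = 6*4 = 24)
d(k) = k²
t(f) = -147 - 7*f (t(f) = -7*(21 + f) = -147 - 7*f)
j(r) = -4179 (j(r) = -147 - 7*24² = -147 - 7*576 = -147 - 4032 = -4179)
j(550)/(-454096) - 151982/350574 = -4179/(-454096) - 151982/350574 = -4179*(-1/454096) - 151982*1/350574 = 4179/454096 - 75991/175287 = -33774684763/79597125552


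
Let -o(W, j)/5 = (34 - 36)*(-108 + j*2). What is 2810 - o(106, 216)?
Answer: -430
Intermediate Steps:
o(W, j) = -1080 + 20*j (o(W, j) = -5*(34 - 36)*(-108 + j*2) = -(-10)*(-108 + 2*j) = -5*(216 - 4*j) = -1080 + 20*j)
2810 - o(106, 216) = 2810 - (-1080 + 20*216) = 2810 - (-1080 + 4320) = 2810 - 1*3240 = 2810 - 3240 = -430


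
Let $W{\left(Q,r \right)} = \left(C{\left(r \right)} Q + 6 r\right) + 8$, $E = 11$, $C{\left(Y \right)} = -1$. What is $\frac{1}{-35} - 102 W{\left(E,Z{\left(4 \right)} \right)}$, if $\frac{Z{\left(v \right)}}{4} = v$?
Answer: $- \frac{332011}{35} \approx -9486.0$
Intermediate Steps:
$Z{\left(v \right)} = 4 v$
$W{\left(Q,r \right)} = 8 - Q + 6 r$ ($W{\left(Q,r \right)} = \left(- Q + 6 r\right) + 8 = 8 - Q + 6 r$)
$\frac{1}{-35} - 102 W{\left(E,Z{\left(4 \right)} \right)} = \frac{1}{-35} - 102 \left(8 - 11 + 6 \cdot 4 \cdot 4\right) = - \frac{1}{35} - 102 \left(8 - 11 + 6 \cdot 16\right) = - \frac{1}{35} - 102 \left(8 - 11 + 96\right) = - \frac{1}{35} - 9486 = - \frac{332011}{35}$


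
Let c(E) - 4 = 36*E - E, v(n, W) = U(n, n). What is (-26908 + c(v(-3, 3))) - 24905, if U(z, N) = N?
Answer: -51914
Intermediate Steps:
v(n, W) = n
c(E) = 4 + 35*E (c(E) = 4 + (36*E - E) = 4 + 35*E)
(-26908 + c(v(-3, 3))) - 24905 = (-26908 + (4 + 35*(-3))) - 24905 = (-26908 + (4 - 105)) - 24905 = (-26908 - 101) - 24905 = -27009 - 24905 = -51914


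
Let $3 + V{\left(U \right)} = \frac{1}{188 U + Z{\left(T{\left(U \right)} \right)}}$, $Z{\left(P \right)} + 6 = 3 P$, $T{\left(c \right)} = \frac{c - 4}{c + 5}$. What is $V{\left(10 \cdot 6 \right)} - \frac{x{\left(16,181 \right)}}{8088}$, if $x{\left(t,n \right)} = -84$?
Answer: $- \frac{369226715}{123506793} \approx -2.9895$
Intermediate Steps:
$T{\left(c \right)} = \frac{-4 + c}{5 + c}$
$Z{\left(P \right)} = -6 + 3 P$
$V{\left(U \right)} = -3 + \frac{1}{-6 + 188 U + \frac{3 \left(-4 + U\right)}{5 + U}}$ ($V{\left(U \right)} = -3 + \frac{1}{188 U + \left(-6 + 3 \frac{-4 + U}{5 + U}\right)} = -3 + \frac{1}{188 U + \left(-6 + \frac{3 \left(-4 + U\right)}{5 + U}\right)} = -3 + \frac{1}{-6 + 188 U + \frac{3 \left(-4 + U\right)}{5 + U}}$)
$V{\left(10 \cdot 6 \right)} - \frac{x{\left(16,181 \right)}}{8088} = \frac{131 - 2810 \cdot 10 \cdot 6 - 564 \left(10 \cdot 6\right)^{2}}{-42 + 188 \left(10 \cdot 6\right)^{2} + 937 \cdot 10 \cdot 6} - - \frac{84}{8088} = \frac{131 - 168600 - 564 \cdot 60^{2}}{-42 + 188 \cdot 60^{2} + 937 \cdot 60} - \left(-84\right) \frac{1}{8088} = \frac{131 - 168600 - 2030400}{-42 + 188 \cdot 3600 + 56220} - - \frac{7}{674} = \frac{131 - 168600 - 2030400}{-42 + 676800 + 56220} + \frac{7}{674} = \frac{1}{732978} \left(-2198869\right) + \frac{7}{674} = - \frac{2198869}{732978} + \frac{7}{674} = - \frac{369226715}{123506793}$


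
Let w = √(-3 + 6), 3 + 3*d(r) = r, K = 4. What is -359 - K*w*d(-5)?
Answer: -359 + 32*√3/3 ≈ -340.52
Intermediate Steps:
d(r) = -1 + r/3
w = √3 ≈ 1.7320
-359 - K*w*d(-5) = -359 - 4*√3*(-1 + (⅓)*(-5)) = -359 - 4*√3*(-1 - 5/3) = -359 - 4*√3*(-8)/3 = -359 - (-32)*√3/3 = -359 + 32*√3/3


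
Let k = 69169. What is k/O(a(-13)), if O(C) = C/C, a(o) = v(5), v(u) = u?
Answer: 69169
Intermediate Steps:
a(o) = 5
O(C) = 1
k/O(a(-13)) = 69169/1 = 69169*1 = 69169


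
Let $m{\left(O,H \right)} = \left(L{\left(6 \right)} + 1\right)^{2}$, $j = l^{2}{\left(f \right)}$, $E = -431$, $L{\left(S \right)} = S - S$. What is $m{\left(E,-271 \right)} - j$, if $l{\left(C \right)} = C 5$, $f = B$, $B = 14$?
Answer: $-4899$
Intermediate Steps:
$L{\left(S \right)} = 0$
$f = 14$
$l{\left(C \right)} = 5 C$
$j = 4900$ ($j = \left(5 \cdot 14\right)^{2} = 70^{2} = 4900$)
$m{\left(O,H \right)} = 1$ ($m{\left(O,H \right)} = \left(0 + 1\right)^{2} = 1^{2} = 1$)
$m{\left(E,-271 \right)} - j = 1 - 4900 = -4899$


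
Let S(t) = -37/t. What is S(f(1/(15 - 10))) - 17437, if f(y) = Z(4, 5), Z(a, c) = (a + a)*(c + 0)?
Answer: -697517/40 ≈ -17438.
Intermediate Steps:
Z(a, c) = 2*a*c (Z(a, c) = (2*a)*c = 2*a*c)
f(y) = 40 (f(y) = 2*4*5 = 40)
S(f(1/(15 - 10))) - 17437 = -37/40 - 17437 = -697517/40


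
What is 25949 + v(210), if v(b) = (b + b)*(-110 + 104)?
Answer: 23429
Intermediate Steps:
v(b) = -12*b (v(b) = (2*b)*(-6) = -12*b)
25949 + v(210) = 25949 - 12*210 = 25949 - 2520 = 23429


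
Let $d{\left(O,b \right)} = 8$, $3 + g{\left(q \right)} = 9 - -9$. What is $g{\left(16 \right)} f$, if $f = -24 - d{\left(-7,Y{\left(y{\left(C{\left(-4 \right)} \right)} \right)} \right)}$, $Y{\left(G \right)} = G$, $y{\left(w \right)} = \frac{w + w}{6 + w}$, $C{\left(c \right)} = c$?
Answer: $-480$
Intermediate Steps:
$g{\left(q \right)} = 15$ ($g{\left(q \right)} = -3 + \left(9 - -9\right) = -3 + \left(9 + 9\right) = -3 + 18 = 15$)
$y{\left(w \right)} = \frac{2 w}{6 + w}$
$f = -32$ ($f = -24 - 8 = -32$)
$g{\left(16 \right)} f = 15 \left(-32\right) = -480$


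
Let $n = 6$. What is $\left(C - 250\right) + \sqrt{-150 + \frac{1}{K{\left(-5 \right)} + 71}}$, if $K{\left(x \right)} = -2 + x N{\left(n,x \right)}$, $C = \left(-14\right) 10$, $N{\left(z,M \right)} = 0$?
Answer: $-390 + \frac{i \sqrt{714081}}{69} \approx -390.0 + 12.247 i$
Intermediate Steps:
$C = -140$
$K{\left(x \right)} = -2$ ($K{\left(x \right)} = -2 + x 0 = -2 + 0 = -2$)
$\left(C - 250\right) + \sqrt{-150 + \frac{1}{K{\left(-5 \right)} + 71}} = \left(-140 - 250\right) + \sqrt{-150 + \frac{1}{-2 + 71}} = -390 + \sqrt{-150 + \frac{1}{69}} = -390 + \sqrt{- \frac{10349}{69}} = -390 + \frac{i \sqrt{714081}}{69}$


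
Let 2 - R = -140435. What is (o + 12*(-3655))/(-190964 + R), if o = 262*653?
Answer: -127226/50527 ≈ -2.5180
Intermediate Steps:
R = 140437 (R = 2 - 1*(-140435) = 2 + 140435 = 140437)
o = 171086
(o + 12*(-3655))/(-190964 + R) = (171086 + 12*(-3655))/(-190964 + 140437) = (171086 - 43860)/(-50527) = 127226*(-1/50527) = -127226/50527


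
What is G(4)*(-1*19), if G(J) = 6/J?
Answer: -57/2 ≈ -28.500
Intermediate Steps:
G(4)*(-1*19) = (6/4)*(-1*19) = (6*(1/4))*(-19) = (3/2)*(-19) = -57/2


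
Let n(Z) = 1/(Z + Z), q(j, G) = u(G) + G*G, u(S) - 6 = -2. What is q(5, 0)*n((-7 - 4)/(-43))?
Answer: 86/11 ≈ 7.8182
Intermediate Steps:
u(S) = 4 (u(S) = 6 - 2 = 4)
q(j, G) = 4 + G**2 (q(j, G) = 4 + G*G = 4 + G**2)
n(Z) = 1/(2*Z)
q(5, 0)*n((-7 - 4)/(-43)) = (4 + 0**2)*(1/(2*(((-7 - 4)/(-43))))) = (4 + 0)*(1/(2*((-11*(-1/43))))) = 4*(1/(2*(11/43))) = 4*((1/2)*(43/11)) = 4*(43/22) = 86/11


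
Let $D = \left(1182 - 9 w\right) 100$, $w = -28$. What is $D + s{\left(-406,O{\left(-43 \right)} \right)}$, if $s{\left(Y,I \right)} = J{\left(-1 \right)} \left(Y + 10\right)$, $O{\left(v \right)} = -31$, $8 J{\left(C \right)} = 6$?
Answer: $143103$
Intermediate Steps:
$J{\left(C \right)} = \frac{3}{4}$ ($J{\left(C \right)} = \frac{1}{8} \cdot 6 = \frac{3}{4}$)
$s{\left(Y,I \right)} = \frac{15}{2} + \frac{3 Y}{4}$ ($s{\left(Y,I \right)} = \frac{3 \left(Y + 10\right)}{4} = \frac{3 \left(10 + Y\right)}{4} = \frac{15}{2} + \frac{3 Y}{4}$)
$D = 143400$ ($D = \left(1182 - -252\right) 100 = \left(1182 + 252\right) 100 = 1434 \cdot 100 = 143400$)
$D + s{\left(-406,O{\left(-43 \right)} \right)} = 143400 + \left(\frac{15}{2} + \frac{3}{4} \left(-406\right)\right) = 143400 + \left(\frac{15}{2} - \frac{609}{2}\right) = 143400 - 297 = 143103$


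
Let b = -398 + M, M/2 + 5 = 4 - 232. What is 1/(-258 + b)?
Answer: -1/1122 ≈ -0.00089127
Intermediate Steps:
M = -466 (M = -10 + 2*(4 - 232) = -10 + 2*(-228) = -10 - 456 = -466)
b = -864 (b = -398 - 466 = -864)
1/(-258 + b) = 1/(-258 - 864) = 1/(-1122) = -1/1122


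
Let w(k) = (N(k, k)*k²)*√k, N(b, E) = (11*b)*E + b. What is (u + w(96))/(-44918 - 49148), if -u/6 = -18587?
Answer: -55761/47033 - 267190272*√6/6719 ≈ -97409.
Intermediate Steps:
N(b, E) = b + 11*E*b (N(b, E) = 11*E*b + b = b + 11*E*b)
u = 111522 (u = -6*(-18587) = 111522)
w(k) = k^(7/2)*(1 + 11*k) (w(k) = ((k*(1 + 11*k))*k²)*√k = (k³*(1 + 11*k))*√k = k^(7/2)*(1 + 11*k))
(u + w(96))/(-44918 - 49148) = (111522 + 96^(7/2)*(1 + 11*96))/(-44918 - 49148) = (111522 + (3538944*√6)*(1 + 1056))/(-94066) = (111522 + (3538944*√6)*1057)*(-1/94066) = (111522 + 3740663808*√6)*(-1/94066) = -55761/47033 - 267190272*√6/6719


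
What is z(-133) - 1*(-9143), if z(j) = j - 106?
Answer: 8904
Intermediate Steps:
z(j) = -106 + j
z(-133) - 1*(-9143) = (-106 - 133) - 1*(-9143) = -239 + 9143 = 8904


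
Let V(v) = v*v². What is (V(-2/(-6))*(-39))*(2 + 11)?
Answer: -169/9 ≈ -18.778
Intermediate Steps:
V(v) = v³
(V(-2/(-6))*(-39))*(2 + 11) = ((-2/(-6))³*(-39))*(2 + 11) = ((-2*(-⅙))³*(-39))*13 = ((⅓)³*(-39))*13 = ((1/27)*(-39))*13 = -13/9*13 = -169/9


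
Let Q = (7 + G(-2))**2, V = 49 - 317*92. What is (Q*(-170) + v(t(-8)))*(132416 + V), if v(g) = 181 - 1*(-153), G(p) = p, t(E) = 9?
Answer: -404526716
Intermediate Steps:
v(g) = 334 (v(g) = 181 + 153 = 334)
V = -29115 (V = 49 - 29164 = -29115)
Q = 25 (Q = (7 - 2)**2 = 5**2 = 25)
(Q*(-170) + v(t(-8)))*(132416 + V) = (25*(-170) + 334)*(132416 - 29115) = (-4250 + 334)*103301 = -3916*103301 = -404526716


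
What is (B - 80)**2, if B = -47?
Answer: 16129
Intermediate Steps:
(B - 80)**2 = (-47 - 80)**2 = (-127)**2 = 16129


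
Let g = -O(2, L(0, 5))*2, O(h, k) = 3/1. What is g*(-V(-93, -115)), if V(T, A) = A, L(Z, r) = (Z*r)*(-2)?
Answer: -690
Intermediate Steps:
L(Z, r) = -2*Z*r
O(h, k) = 3 (O(h, k) = 3*1 = 3)
g = -6 (g = -1*3*2 = -3*2 = -6)
g*(-V(-93, -115)) = -(-6)*(-115) = -6*115 = -690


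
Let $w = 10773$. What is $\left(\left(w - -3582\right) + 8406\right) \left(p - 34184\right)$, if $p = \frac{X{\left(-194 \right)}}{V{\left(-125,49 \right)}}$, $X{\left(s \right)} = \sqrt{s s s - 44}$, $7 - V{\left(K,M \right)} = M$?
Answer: $-778062024 - \frac{7587 i \sqrt{1825357}}{7} \approx -7.7806 \cdot 10^{8} - 1.4644 \cdot 10^{6} i$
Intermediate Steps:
$V{\left(K,M \right)} = 7 - M$
$X{\left(s \right)} = \sqrt{-44 + s^{3}}$ ($X{\left(s \right)} = \sqrt{s^{2} s - 44} = \sqrt{s^{3} - 44} = \sqrt{-44 + s^{3}}$)
$p = - \frac{i \sqrt{1825357}}{21}$ ($p = \frac{\sqrt{-44 + \left(-194\right)^{3}}}{7 - 49} = \frac{\sqrt{-44 - 7301384}}{7 - 49} = \frac{\sqrt{-7301428}}{-42} = 2 i \sqrt{1825357} \left(- \frac{1}{42}\right) = - \frac{i \sqrt{1825357}}{21} \approx - 64.336 i$)
$\left(\left(w - -3582\right) + 8406\right) \left(p - 34184\right) = \left(\left(10773 - -3582\right) + 8406\right) \left(- \frac{i \sqrt{1825357}}{21} - 34184\right) = \left(\left(10773 + 3582\right) + 8406\right) \left(-34184 - \frac{i \sqrt{1825357}}{21}\right) = \left(14355 + 8406\right) \left(-34184 - \frac{i \sqrt{1825357}}{21}\right) = 22761 \left(-34184 - \frac{i \sqrt{1825357}}{21}\right) = -778062024 - \frac{7587 i \sqrt{1825357}}{7}$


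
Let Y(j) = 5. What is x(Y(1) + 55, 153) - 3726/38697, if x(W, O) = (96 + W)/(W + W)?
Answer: 155267/128990 ≈ 1.2037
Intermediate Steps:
x(W, O) = (96 + W)/(2*W) (x(W, O) = (96 + W)/((2*W)) = (96 + W)*(1/(2*W)) = (96 + W)/(2*W))
x(Y(1) + 55, 153) - 3726/38697 = (96 + (5 + 55))/(2*(5 + 55)) - 3726/38697 = (½)*(96 + 60)/60 - 3726*1/38697 = (½)*(1/60)*156 - 1242/12899 = 13/10 - 1242/12899 = 155267/128990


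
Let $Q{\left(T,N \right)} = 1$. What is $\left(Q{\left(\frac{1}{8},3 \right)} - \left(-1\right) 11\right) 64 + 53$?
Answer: $821$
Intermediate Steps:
$\left(Q{\left(\frac{1}{8},3 \right)} - \left(-1\right) 11\right) 64 + 53 = \left(1 - \left(-1\right) 11\right) 64 + 53 = \left(1 - -11\right) 64 + 53 = \left(1 + 11\right) 64 + 53 = 12 \cdot 64 + 53 = 768 + 53 = 821$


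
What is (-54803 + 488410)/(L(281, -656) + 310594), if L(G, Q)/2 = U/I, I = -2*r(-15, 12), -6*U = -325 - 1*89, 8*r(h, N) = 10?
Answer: 2168035/1552694 ≈ 1.3963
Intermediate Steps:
r(h, N) = 5/4 (r(h, N) = (⅛)*10 = 5/4)
U = 69 (U = -(-325 - 1*89)/6 = -(-325 - 89)/6 = -⅙*(-414) = 69)
I = -5/2 (I = -2*5/4 = -5/2 ≈ -2.5000)
L(G, Q) = -276/5 (L(G, Q) = 2*(69/(-5/2)) = 2*(69*(-⅖)) = 2*(-138/5) = -276/5)
(-54803 + 488410)/(L(281, -656) + 310594) = (-54803 + 488410)/(-276/5 + 310594) = 433607/(1552694/5) = 433607*(5/1552694) = 2168035/1552694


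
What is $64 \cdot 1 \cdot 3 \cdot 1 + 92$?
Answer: $284$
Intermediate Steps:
$64 \cdot 1 \cdot 3 \cdot 1 + 92 = 64 \cdot 3 \cdot 1 + 92 = 64 \cdot 3 + 92 = 192 + 92 = 284$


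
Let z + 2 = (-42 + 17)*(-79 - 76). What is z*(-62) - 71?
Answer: -240197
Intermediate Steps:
z = 3873 (z = -2 + (-42 + 17)*(-79 - 76) = -2 - 25*(-155) = -2 + 3875 = 3873)
z*(-62) - 71 = 3873*(-62) - 71 = -240126 - 71 = -240197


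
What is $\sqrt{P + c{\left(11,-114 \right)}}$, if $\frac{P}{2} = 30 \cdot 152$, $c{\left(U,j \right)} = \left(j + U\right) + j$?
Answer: $\sqrt{8903} \approx 94.356$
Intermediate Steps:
$c{\left(U,j \right)} = U + 2 j$ ($c{\left(U,j \right)} = \left(U + j\right) + j = U + 2 j$)
$P = 9120$ ($P = 2 \cdot 30 \cdot 152 = 2 \cdot 4560 = 9120$)
$\sqrt{P + c{\left(11,-114 \right)}} = \sqrt{9120 + \left(11 + 2 \left(-114\right)\right)} = \sqrt{9120 + \left(11 - 228\right)} = \sqrt{9120 - 217} = \sqrt{8903}$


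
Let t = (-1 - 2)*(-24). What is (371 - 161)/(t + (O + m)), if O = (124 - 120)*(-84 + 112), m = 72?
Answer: 105/128 ≈ 0.82031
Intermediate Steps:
O = 112 (O = 4*28 = 112)
t = 72 (t = -3*(-24) = 72)
(371 - 161)/(t + (O + m)) = (371 - 161)/(72 + (112 + 72)) = 210/(72 + 184) = 210/256 = 210*(1/256) = 105/128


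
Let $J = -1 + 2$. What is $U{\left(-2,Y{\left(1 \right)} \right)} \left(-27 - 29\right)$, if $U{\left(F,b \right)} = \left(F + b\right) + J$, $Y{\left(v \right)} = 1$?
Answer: $0$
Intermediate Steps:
$J = 1$
$U{\left(F,b \right)} = 1 + F + b$ ($U{\left(F,b \right)} = \left(F + b\right) + 1 = 1 + F + b$)
$U{\left(-2,Y{\left(1 \right)} \right)} \left(-27 - 29\right) = \left(1 - 2 + 1\right) \left(-27 - 29\right) = 0 \left(-56\right) = 0$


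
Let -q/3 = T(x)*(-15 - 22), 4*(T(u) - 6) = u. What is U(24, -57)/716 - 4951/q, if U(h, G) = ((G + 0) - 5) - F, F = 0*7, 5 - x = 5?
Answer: -448276/59607 ≈ -7.5205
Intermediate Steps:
x = 0 (x = 5 - 1*5 = 5 - 5 = 0)
T(u) = 6 + u/4
q = 666 (q = -3*(6 + (1/4)*0)*(-15 - 22) = -3*(6 + 0)*(-37) = -18*(-37) = -3*(-222) = 666)
F = 0
U(h, G) = -5 + G (U(h, G) = ((G + 0) - 5) - 1*0 = (G - 5) + 0 = (-5 + G) + 0 = -5 + G)
U(24, -57)/716 - 4951/q = (-5 - 57)/716 - 4951/666 = -62*1/716 - 4951*1/666 = -31/358 - 4951/666 = -448276/59607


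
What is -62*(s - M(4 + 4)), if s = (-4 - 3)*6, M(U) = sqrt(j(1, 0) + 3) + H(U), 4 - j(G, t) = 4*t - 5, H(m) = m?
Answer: 3100 + 124*sqrt(3) ≈ 3314.8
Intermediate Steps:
j(G, t) = 9 - 4*t (j(G, t) = 4 - (4*t - 5) = 4 - (-5 + 4*t) = 4 + (5 - 4*t) = 9 - 4*t)
M(U) = U + 2*sqrt(3) (M(U) = sqrt((9 - 4*0) + 3) + U = sqrt((9 + 0) + 3) + U = sqrt(9 + 3) + U = sqrt(12) + U = 2*sqrt(3) + U = U + 2*sqrt(3))
s = -42 (s = -7*6 = -42)
-62*(s - M(4 + 4)) = -62*(-42 - ((4 + 4) + 2*sqrt(3))) = -62*(-42 - (8 + 2*sqrt(3))) = -62*(-42 + (-8 - 2*sqrt(3))) = -62*(-50 - 2*sqrt(3)) = 3100 + 124*sqrt(3)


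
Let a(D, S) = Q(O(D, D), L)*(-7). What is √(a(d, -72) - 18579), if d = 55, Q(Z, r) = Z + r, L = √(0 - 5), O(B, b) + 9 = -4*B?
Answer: √(-16976 - 7*I*√5) ≈ 0.0601 - 130.29*I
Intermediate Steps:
O(B, b) = -9 - 4*B
L = I*√5 (L = √(-5) = I*√5 ≈ 2.2361*I)
a(D, S) = 63 + 28*D - 7*I*√5 (a(D, S) = ((-9 - 4*D) + I*√5)*(-7) = (-9 - 4*D + I*√5)*(-7) = 63 + 28*D - 7*I*√5)
√(a(d, -72) - 18579) = √((63 + 28*55 - 7*I*√5) - 18579) = √((63 + 1540 - 7*I*√5) - 18579) = √((1603 - 7*I*√5) - 18579) = √(-16976 - 7*I*√5)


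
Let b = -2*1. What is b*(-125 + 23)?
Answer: 204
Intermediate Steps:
b = -2
b*(-125 + 23) = -2*(-125 + 23) = -2*(-102) = 204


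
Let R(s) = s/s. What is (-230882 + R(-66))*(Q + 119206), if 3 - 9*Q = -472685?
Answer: -356836282502/9 ≈ -3.9648e+10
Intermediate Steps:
R(s) = 1
Q = 472688/9 (Q = 1/3 - 1/9*(-472685) = 1/3 + 472685/9 = 472688/9 ≈ 52521.)
(-230882 + R(-66))*(Q + 119206) = (-230882 + 1)*(472688/9 + 119206) = -230881*1545542/9 = -356836282502/9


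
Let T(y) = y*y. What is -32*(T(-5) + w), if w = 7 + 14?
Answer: -1472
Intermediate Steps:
T(y) = y²
w = 21
-32*(T(-5) + w) = -32*((-5)² + 21) = -32*(25 + 21) = -32*46 = -1472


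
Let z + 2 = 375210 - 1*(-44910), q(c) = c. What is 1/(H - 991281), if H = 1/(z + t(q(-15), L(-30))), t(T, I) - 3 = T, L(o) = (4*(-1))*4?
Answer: -420106/416443095785 ≈ -1.0088e-6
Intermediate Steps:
L(o) = -16 (L(o) = -4*4 = -16)
t(T, I) = 3 + T
z = 420118 (z = -2 + (375210 - 1*(-44910)) = -2 + (375210 + 44910) = -2 + 420120 = 420118)
H = 1/420106 (H = 1/(420118 + (3 - 15)) = 1/(420118 - 12) = 1/420106 ≈ 2.3804e-6)
1/(H - 991281) = 1/(1/420106 - 991281) = 1/(-416443095785/420106) = -420106/416443095785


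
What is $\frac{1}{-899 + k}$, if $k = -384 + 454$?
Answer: $- \frac{1}{829} \approx -0.0012063$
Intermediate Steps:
$k = 70$
$\frac{1}{-899 + k} = \frac{1}{-899 + 70} = \frac{1}{-829} = - \frac{1}{829}$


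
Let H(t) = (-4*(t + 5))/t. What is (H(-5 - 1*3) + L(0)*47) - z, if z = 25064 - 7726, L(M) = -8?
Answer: -35431/2 ≈ -17716.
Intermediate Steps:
H(t) = (-20 - 4*t)/t (H(t) = (-4*(5 + t))/t = (-20 - 4*t)/t)
z = 17338
(H(-5 - 1*3) + L(0)*47) - z = ((-4 - 20/(-5 - 1*3)) - 8*47) - 1*17338 = ((-4 - 20/(-5 - 3)) - 376) - 17338 = ((-4 - 20/(-8)) - 376) - 17338 = ((-4 - 20*(-⅛)) - 376) - 17338 = ((-4 + 5/2) - 376) - 17338 = (-3/2 - 376) - 17338 = -755/2 - 17338 = -35431/2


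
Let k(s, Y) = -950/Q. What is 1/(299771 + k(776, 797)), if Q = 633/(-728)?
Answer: 633/190446643 ≈ 3.3238e-6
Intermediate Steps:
Q = -633/728 (Q = 633*(-1/728) = -633/728 ≈ -0.86951)
k(s, Y) = 691600/633 (k(s, Y) = -950/(-633/728) = -950*(-728/633) = 691600/633)
1/(299771 + k(776, 797)) = 1/(299771 + 691600/633) = 1/(190446643/633) = 633/190446643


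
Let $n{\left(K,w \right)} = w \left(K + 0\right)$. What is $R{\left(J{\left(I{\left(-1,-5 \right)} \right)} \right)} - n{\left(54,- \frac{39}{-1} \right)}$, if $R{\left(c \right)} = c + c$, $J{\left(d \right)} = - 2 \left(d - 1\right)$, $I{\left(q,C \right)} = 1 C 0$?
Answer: $-2102$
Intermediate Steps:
$I{\left(q,C \right)} = 0$ ($I{\left(q,C \right)} = C 0 = 0$)
$J{\left(d \right)} = 2 - 2 d$ ($J{\left(d \right)} = - 2 \left(-1 + d\right) = 2 - 2 d$)
$n{\left(K,w \right)} = K w$ ($n{\left(K,w \right)} = w K = K w$)
$R{\left(c \right)} = 2 c$
$R{\left(J{\left(I{\left(-1,-5 \right)} \right)} \right)} - n{\left(54,- \frac{39}{-1} \right)} = 2 \left(2 - 0\right) - 54 \left(- \frac{39}{-1}\right) = 2 \left(2 + 0\right) - 54 \left(\left(-39\right) \left(-1\right)\right) = 2 \cdot 2 - 54 \cdot 39 = 4 - 2106 = -2102$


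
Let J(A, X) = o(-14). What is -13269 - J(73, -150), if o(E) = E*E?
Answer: -13465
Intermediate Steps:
o(E) = E²
J(A, X) = 196 (J(A, X) = (-14)² = 196)
-13269 - J(73, -150) = -13269 - 1*196 = -13269 - 196 = -13465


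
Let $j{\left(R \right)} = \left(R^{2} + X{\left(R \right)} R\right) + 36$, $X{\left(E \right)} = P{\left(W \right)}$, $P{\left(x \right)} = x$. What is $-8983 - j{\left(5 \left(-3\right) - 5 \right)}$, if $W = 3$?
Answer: $-9359$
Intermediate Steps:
$X{\left(E \right)} = 3$
$j{\left(R \right)} = 36 + R^{2} + 3 R$ ($j{\left(R \right)} = \left(R^{2} + 3 R\right) + 36 = 36 + R^{2} + 3 R$)
$-8983 - j{\left(5 \left(-3\right) - 5 \right)} = -8983 - \left(36 + \left(5 \left(-3\right) - 5\right)^{2} + 3 \left(5 \left(-3\right) - 5\right)\right) = -8983 - \left(36 + \left(-15 - 5\right)^{2} + 3 \left(-15 - 5\right)\right) = -8983 - \left(36 + \left(-20\right)^{2} + 3 \left(-20\right)\right) = -8983 - \left(36 + 400 - 60\right) = -8983 - 376 = -9359$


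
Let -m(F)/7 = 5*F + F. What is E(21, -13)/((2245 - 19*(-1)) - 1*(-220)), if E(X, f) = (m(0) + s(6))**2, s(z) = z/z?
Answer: 1/2484 ≈ 0.00040258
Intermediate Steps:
s(z) = 1
m(F) = -42*F (m(F) = -7*(5*F + F) = -42*F)
E(X, f) = 1 (E(X, f) = (-42*0 + 1)**2 = (0 + 1)**2 = 1**2 = 1)
E(21, -13)/((2245 - 19*(-1)) - 1*(-220)) = 1/((2245 - 19*(-1)) - 1*(-220)) = 1/((2245 - 1*(-19)) + 220) = 1/((2245 + 19) + 220) = 1/(2264 + 220) = 1/2484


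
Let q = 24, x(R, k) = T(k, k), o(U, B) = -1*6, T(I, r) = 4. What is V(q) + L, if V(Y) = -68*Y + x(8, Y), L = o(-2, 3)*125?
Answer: -2378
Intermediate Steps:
o(U, B) = -6
x(R, k) = 4
L = -750 (L = -6*125 = -750)
V(Y) = 4 - 68*Y (V(Y) = -68*Y + 4 = 4 - 68*Y)
V(q) + L = (4 - 68*24) - 750 = (4 - 1632) - 750 = -1628 - 750 = -2378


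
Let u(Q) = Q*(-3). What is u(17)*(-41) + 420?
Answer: 2511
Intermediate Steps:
u(Q) = -3*Q
u(17)*(-41) + 420 = -3*17*(-41) + 420 = -51*(-41) + 420 = 2091 + 420 = 2511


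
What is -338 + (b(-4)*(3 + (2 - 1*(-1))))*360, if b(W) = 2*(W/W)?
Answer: 3982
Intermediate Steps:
b(W) = 2 (b(W) = 2*1 = 2)
-338 + (b(-4)*(3 + (2 - 1*(-1))))*360 = -338 + (2*(3 + (2 - 1*(-1))))*360 = -338 + (2*(3 + (2 + 1)))*360 = -338 + (2*(3 + 3))*360 = -338 + (2*6)*360 = -338 + 12*360 = -338 + 4320 = 3982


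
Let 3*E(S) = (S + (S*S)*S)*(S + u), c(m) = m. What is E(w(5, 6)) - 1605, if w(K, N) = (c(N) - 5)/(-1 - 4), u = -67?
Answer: -1000213/625 ≈ -1600.3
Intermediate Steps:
w(K, N) = 1 - N/5 (w(K, N) = (N - 5)/(-1 - 4) = (-5 + N)/(-5) = (-5 + N)*(-⅕) = 1 - N/5)
E(S) = (-67 + S)*(S + S³)/3 (E(S) = ((S + (S*S)*S)*(S - 67))/3 = ((S + S²*S)*(-67 + S))/3 = ((S + S³)*(-67 + S))/3 = ((-67 + S)*(S + S³))/3 = (-67 + S)*(S + S³)/3)
E(w(5, 6)) - 1605 = (1 - ⅕*6)*(-67 + (1 - ⅕*6) + (1 - ⅕*6)³ - 67*(1 - ⅕*6)²)/3 - 1605 = (1 - 6/5)*(-67 + (1 - 6/5) + (1 - 6/5)³ - 67*(1 - 6/5)²)/3 - 1605 = (⅓)*(-⅕)*(-67 - ⅕ + (-⅕)³ - 67*(-⅕)²) - 1605 = (⅓)*(-⅕)*(-67 - ⅕ - 1/125 - 67*1/25) - 1605 = (⅓)*(-⅕)*(-67 - ⅕ - 1/125 - 67/25) - 1605 = (⅓)*(-⅕)*(-8736/125) - 1605 = 2912/625 - 1605 = -1000213/625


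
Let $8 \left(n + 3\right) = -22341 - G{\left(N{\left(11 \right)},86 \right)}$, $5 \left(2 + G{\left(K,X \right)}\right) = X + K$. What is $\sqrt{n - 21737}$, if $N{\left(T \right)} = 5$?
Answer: $\frac{i \sqrt{2453465}}{10} \approx 156.64 i$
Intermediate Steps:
$G{\left(K,X \right)} = -2 + \frac{K}{5} + \frac{X}{5}$ ($G{\left(K,X \right)} = -2 + \frac{X + K}{5} = -2 + \frac{K + X}{5} = -2 + \left(\frac{K}{5} + \frac{X}{5}\right) = -2 + \frac{K}{5} + \frac{X}{5}$)
$n = - \frac{55953}{20}$ ($n = -3 + \frac{-22341 - \left(-2 + \frac{1}{5} \cdot 5 + \frac{1}{5} \cdot 86\right)}{8} = -3 + \frac{-22341 - \left(-2 + 1 + \frac{86}{5}\right)}{8} = -3 + \frac{-22341 - \frac{81}{5}}{8} = -3 + \frac{1}{8} \left(- \frac{111786}{5}\right) = -3 - \frac{55893}{20} = - \frac{55953}{20} \approx -2797.6$)
$\sqrt{n - 21737} = \sqrt{- \frac{55953}{20} - 21737} = \sqrt{- \frac{490693}{20}} = \frac{i \sqrt{2453465}}{10}$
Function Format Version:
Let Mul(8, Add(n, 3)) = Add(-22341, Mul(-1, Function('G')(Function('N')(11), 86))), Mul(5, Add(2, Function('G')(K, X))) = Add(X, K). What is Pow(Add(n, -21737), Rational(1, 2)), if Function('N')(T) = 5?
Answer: Mul(Rational(1, 10), I, Pow(2453465, Rational(1, 2))) ≈ Mul(156.64, I)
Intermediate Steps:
Function('G')(K, X) = Add(-2, Mul(Rational(1, 5), K), Mul(Rational(1, 5), X)) (Function('G')(K, X) = Add(-2, Mul(Rational(1, 5), Add(X, K))) = Add(-2, Mul(Rational(1, 5), Add(K, X))) = Add(-2, Add(Mul(Rational(1, 5), K), Mul(Rational(1, 5), X))) = Add(-2, Mul(Rational(1, 5), K), Mul(Rational(1, 5), X)))
n = Rational(-55953, 20) (n = Add(-3, Mul(Rational(1, 8), Add(-22341, Mul(-1, Add(-2, Mul(Rational(1, 5), 5), Mul(Rational(1, 5), 86)))))) = Add(-3, Mul(Rational(1, 8), Add(-22341, Mul(-1, Add(-2, 1, Rational(86, 5)))))) = Add(-3, Mul(Rational(1, 8), Add(-22341, Mul(-1, Rational(81, 5))))) = Add(-3, Mul(Rational(1, 8), Add(-22341, Rational(-81, 5)))) = Add(-3, Mul(Rational(1, 8), Rational(-111786, 5))) = Add(-3, Rational(-55893, 20)) = Rational(-55953, 20) ≈ -2797.6)
Pow(Add(n, -21737), Rational(1, 2)) = Pow(Add(Rational(-55953, 20), -21737), Rational(1, 2)) = Pow(Rational(-490693, 20), Rational(1, 2)) = Mul(Rational(1, 10), I, Pow(2453465, Rational(1, 2)))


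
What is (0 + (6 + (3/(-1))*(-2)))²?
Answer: 144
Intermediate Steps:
(0 + (6 + (3/(-1))*(-2)))² = (0 + (6 + (3*(-1))*(-2)))² = (0 + (6 - 3*(-2)))² = (0 + (6 + 6))² = (0 + 12)² = 12² = 144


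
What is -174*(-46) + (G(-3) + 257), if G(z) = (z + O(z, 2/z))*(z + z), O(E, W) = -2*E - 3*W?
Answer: 8231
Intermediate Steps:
O(E, W) = -3*W - 2*E
G(z) = 2*z*(-z - 6/z) (G(z) = (z + (-6/z - 2*z))*(z + z) = (z + (-6/z - 2*z))*(2*z) = (-z - 6/z)*(2*z) = 2*z*(-z - 6/z))
-174*(-46) + (G(-3) + 257) = -174*(-46) + ((-12 - 2*(-3)**2) + 257) = 8004 + ((-12 - 2*9) + 257) = 8004 + ((-12 - 18) + 257) = 8004 + (-30 + 257) = 8004 + 227 = 8231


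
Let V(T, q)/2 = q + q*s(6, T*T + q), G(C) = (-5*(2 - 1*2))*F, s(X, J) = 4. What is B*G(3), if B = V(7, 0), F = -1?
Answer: 0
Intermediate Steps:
G(C) = 0 (G(C) = -5*(2 - 1*2)*(-1) = -5*(2 - 2)*(-1) = -5*0*(-1) = 0*(-1) = 0)
V(T, q) = 10*q (V(T, q) = 2*(q + q*4) = 2*(q + 4*q) = 2*(5*q) = 10*q)
B = 0 (B = 10*0 = 0)
B*G(3) = 0*0 = 0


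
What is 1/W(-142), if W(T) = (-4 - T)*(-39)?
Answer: -1/5382 ≈ -0.00018580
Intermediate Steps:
W(T) = 156 + 39*T
1/W(-142) = 1/(156 + 39*(-142)) = 1/(156 - 5538) = 1/(-5382) = -1/5382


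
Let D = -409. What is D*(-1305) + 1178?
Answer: 534923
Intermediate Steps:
D*(-1305) + 1178 = -409*(-1305) + 1178 = 533745 + 1178 = 534923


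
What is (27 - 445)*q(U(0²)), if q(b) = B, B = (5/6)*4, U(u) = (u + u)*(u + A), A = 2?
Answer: -4180/3 ≈ -1393.3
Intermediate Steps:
U(u) = 2*u*(2 + u) (U(u) = (u + u)*(u + 2) = (2*u)*(2 + u) = 2*u*(2 + u))
B = 10/3 (B = (5*(⅙))*4 = (⅚)*4 = 10/3 ≈ 3.3333)
q(b) = 10/3
(27 - 445)*q(U(0²)) = (27 - 445)*(10/3) = -418*10/3 = -4180/3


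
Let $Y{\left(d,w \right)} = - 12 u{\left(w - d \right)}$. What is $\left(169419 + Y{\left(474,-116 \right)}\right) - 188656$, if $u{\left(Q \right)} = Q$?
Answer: $-12157$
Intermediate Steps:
$Y{\left(d,w \right)} = - 12 w + 12 d$ ($Y{\left(d,w \right)} = - 12 \left(w - d\right) = - 12 w + 12 d$)
$\left(169419 + Y{\left(474,-116 \right)}\right) - 188656 = \left(169419 + \left(\left(-12\right) \left(-116\right) + 12 \cdot 474\right)\right) - 188656 = \left(169419 + \left(1392 + 5688\right)\right) - 188656 = \left(169419 + 7080\right) - 188656 = 176499 - 188656 = -12157$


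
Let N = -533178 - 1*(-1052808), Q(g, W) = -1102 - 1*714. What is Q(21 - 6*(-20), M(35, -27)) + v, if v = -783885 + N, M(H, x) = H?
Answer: -266071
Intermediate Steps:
Q(g, W) = -1816 (Q(g, W) = -1102 - 714 = -1816)
N = 519630 (N = -533178 + 1052808 = 519630)
v = -264255 (v = -783885 + 519630 = -264255)
Q(21 - 6*(-20), M(35, -27)) + v = -1816 - 264255 = -266071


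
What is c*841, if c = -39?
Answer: -32799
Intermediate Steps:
c*841 = -39*841 = -32799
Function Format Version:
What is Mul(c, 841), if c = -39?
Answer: -32799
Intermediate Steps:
Mul(c, 841) = Mul(-39, 841) = -32799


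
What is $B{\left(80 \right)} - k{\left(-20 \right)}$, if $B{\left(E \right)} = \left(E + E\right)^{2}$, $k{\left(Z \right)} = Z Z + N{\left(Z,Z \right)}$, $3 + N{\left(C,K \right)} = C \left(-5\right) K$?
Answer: $27203$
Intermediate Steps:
$N{\left(C,K \right)} = -3 - 5 C K$ ($N{\left(C,K \right)} = -3 + C \left(-5\right) K = -3 + - 5 C K = -3 - 5 C K$)
$k{\left(Z \right)} = -3 - 4 Z^{2}$ ($k{\left(Z \right)} = Z Z - \left(3 + 5 Z Z\right) = Z^{2} - \left(3 + 5 Z^{2}\right) = -3 - 4 Z^{2}$)
$B{\left(E \right)} = 4 E^{2}$ ($B{\left(E \right)} = \left(2 E\right)^{2} = 4 E^{2}$)
$B{\left(80 \right)} - k{\left(-20 \right)} = 4 \cdot 80^{2} - \left(-3 - 4 \left(-20\right)^{2}\right) = 4 \cdot 6400 - \left(-3 - 1600\right) = 25600 - \left(-3 - 1600\right) = 25600 - -1603 = 25600 + 1603 = 27203$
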